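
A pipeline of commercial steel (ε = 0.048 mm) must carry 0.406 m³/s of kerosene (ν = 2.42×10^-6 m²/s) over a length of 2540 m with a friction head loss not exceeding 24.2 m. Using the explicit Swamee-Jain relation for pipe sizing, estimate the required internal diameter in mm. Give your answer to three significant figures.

D ≈ 467 mm

Swamee-Jain (Type III): D = 0.66·[ε^1.25·(LQ²/(gh_f))^4.75 + ν·Q^9.4·(L/(gh_f))^5.2]^0.04
LQ²/(gh_f) = 1.764; L/(gh_f) = 10.70
Term 1 = ε^1.25·(…)^4.75 = 5.92×10^-5; Term 2 = ν·Q^9.4·(…)^5.2 = 1.14×10^-4
D = 0.66·(5.92×10^-5 + 1.14×10^-4)^0.04 = 0.4667 m = 467 mm
Check: V = 2.37 m/s, Re = 4.58×10^5, f = 0.01465, h_f = 22.9 m ≈ 24.2 m ✓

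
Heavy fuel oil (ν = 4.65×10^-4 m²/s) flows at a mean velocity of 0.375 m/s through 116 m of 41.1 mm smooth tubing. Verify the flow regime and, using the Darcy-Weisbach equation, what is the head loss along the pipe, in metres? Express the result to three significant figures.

Re = VD/ν = 0.375·0.04110/4.65×10^-4 = 33.1 → laminar (Re < 2300)
f = 64/Re = 1.931
h_f = f(L/D)V²/(2g) = 1.931·(116/0.04110)·0.375²/(2·9.81) = 39.06 m

h_f ≈ 39.1 m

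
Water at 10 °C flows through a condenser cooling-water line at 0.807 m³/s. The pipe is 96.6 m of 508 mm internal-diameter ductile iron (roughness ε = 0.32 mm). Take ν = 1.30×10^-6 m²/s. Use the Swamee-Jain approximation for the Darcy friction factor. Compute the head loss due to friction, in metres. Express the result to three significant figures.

V = 4Q/(πD²) = 4·0.807/(π·0.508²) = 3.982 m/s
Re = VD/ν = 3.982·0.508/1.30×10^-6 = 1.56×10^6 → turbulent
ε/D = 0.32/508 = 6.30×10^-4
Swamee-Jain: f = 0.01796
h_f = f(L/D)V²/(2g) = 0.01796·(96.6/0.508)·3.982²/(2·9.81) = 2.759 m

h_f ≈ 2.76 m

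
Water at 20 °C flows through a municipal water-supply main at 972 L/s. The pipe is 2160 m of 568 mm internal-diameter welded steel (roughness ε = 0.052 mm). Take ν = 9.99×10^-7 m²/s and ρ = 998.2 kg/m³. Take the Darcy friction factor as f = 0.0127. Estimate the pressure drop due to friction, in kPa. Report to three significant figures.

V = 4Q/(πD²) = 4·0.972/(π·0.568²) = 3.836 m/s
h_f = f(L/D)V²/(2g) = 0.01270·(2160/0.568)·3.836²/(2·9.81) = 36.22 m
Δp = ρg·h_f = 998.2·9.81·36.22 = 354.7 kPa

Δp ≈ 355 kPa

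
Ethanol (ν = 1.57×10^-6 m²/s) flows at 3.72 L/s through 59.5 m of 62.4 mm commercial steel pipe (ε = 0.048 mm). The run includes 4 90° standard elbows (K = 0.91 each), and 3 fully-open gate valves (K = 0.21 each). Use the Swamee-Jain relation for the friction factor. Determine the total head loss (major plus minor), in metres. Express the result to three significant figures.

V = 4Q/(πD²) = 1.216 m/s; V²/2g = 0.07542 m
Re = 4.83×10^4, ε/D = 7.69×10^-4 → f = 0.02361 (Swamee-Jain)
Major: h_f = f(L/D)·V²/2g = 0.02361·953.5·0.07542 = 1.698 m
Minor: ΣK = 4.27; h_m = ΣK·V²/2g = 0.3220 m
Total H_L = 1.698 + 0.3220 = 2.020 m

H_L ≈ 2.02 m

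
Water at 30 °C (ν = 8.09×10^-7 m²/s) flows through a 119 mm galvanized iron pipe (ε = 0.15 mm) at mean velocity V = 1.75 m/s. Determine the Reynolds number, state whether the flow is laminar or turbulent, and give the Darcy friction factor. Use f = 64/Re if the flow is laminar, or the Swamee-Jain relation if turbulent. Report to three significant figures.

Re = VD/ν = 1.750·0.119/8.09×10^-7 = 2.57×10^5
Re > 4000 → turbulent; ε/D = 0.00126
Swamee-Jain: f = 0.02190

Re ≈ 2.57×10^5; turbulent; f ≈ 0.0219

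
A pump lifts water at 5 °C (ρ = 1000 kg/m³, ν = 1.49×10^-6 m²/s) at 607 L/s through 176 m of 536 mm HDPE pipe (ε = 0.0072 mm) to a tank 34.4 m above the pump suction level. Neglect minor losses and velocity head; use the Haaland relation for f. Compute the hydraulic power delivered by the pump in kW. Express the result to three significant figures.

P_hyd ≈ 213 kW

V = 4Q/(πD²) = 2.690 m/s; Re = 9.68×10^5; ε/D = 1.34×10^-5; f = 0.01189
h_f = f(L/D)V²/2g = 1.440 m
Total head H = z + h_f = 34.4 + 1.440 = 35.84 m
P_hyd = ρgQH = 1000·9.81·0.607·35.84 = 213.4 kW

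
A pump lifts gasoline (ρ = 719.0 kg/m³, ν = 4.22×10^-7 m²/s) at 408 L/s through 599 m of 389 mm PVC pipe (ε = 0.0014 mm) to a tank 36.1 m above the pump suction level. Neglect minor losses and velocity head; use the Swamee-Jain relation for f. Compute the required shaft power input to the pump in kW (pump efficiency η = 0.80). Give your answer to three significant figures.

V = 4Q/(πD²) = 3.433 m/s; Re = 3.16×10^6; ε/D = 3.60×10^-6; f = 0.009834
h_f = f(L/D)V²/2g = 9.096 m
Total head H = z + h_f = 36.1 + 9.096 = 45.20 m
P_hyd = ρgQH = 719.0·9.81·0.408·45.20 = 130.1 kW
P_shaft = P_hyd/η = 130.1/0.80 = 162.6 kW

P_shaft ≈ 163 kW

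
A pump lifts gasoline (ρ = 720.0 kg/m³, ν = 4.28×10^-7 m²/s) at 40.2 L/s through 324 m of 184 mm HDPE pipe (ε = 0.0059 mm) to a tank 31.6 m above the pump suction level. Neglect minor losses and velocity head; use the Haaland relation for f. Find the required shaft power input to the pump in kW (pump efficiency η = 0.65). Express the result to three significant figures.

P_shaft ≈ 15.0 kW

V = 4Q/(πD²) = 1.512 m/s; Re = 6.50×10^5; ε/D = 3.21×10^-5; f = 0.01293
h_f = f(L/D)V²/2g = 2.653 m
Total head H = z + h_f = 31.6 + 2.653 = 34.25 m
P_hyd = ρgQH = 720.0·9.81·0.0402·34.25 = 9.726 kW
P_shaft = P_hyd/η = 9.726/0.65 = 14.96 kW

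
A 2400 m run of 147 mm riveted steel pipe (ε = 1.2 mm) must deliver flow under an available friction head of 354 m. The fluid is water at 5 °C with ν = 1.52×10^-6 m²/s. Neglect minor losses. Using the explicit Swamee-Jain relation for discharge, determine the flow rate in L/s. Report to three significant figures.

Q ≈ 58.7 L/s

Swamee-Jain (Type II): Q = -0.965·√(gD⁵h_f/L)·ln[ε/(3.7D) + √(3.17ν²L/(gD³h_f))]
√(gD⁵h_f/L) = √(9.81·0.147⁵·354/2400) = 0.009966
ε/(3.7D) = 0.00221; √(3.17ν²L/(gD³h_f)) = 3.99×10^-5
Q = -0.965·0.009966·ln(0.002246) = 0.05865 m³/s
Check: V = 3.46 m/s, Re = 3.34×10^5, f = 0.03575, h_f = 355 m ≈ 354 m ✓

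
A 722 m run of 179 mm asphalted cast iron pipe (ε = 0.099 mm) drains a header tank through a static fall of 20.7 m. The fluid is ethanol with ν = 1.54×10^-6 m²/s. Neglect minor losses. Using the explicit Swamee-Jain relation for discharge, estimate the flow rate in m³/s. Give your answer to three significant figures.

Swamee-Jain (Type II): Q = -0.965·√(gD⁵h_f/L)·ln[ε/(3.7D) + √(3.17ν²L/(gD³h_f))]
√(gD⁵h_f/L) = √(9.81·0.179⁵·20.7/722) = 0.007189
ε/(3.7D) = 1.49×10^-4; √(3.17ν²L/(gD³h_f)) = 6.83×10^-5
Q = -0.965·0.007189·ln(2.177×10^-4) = 0.05850 m³/s
Check: V = 2.32 m/s, Re = 2.70×10^5, f = 0.01876, h_f = 20.8 m ≈ 20.7 m ✓

Q ≈ 0.0585 m³/s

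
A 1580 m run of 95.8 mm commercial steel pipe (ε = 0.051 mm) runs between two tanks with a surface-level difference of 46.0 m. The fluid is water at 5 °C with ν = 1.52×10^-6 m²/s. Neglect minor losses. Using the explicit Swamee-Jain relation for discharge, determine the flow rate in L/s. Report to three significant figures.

Q ≈ 11.8 L/s

Swamee-Jain (Type II): Q = -0.965·√(gD⁵h_f/L)·ln[ε/(3.7D) + √(3.17ν²L/(gD³h_f))]
√(gD⁵h_f/L) = √(9.81·0.0958⁵·46.0/1580) = 0.001518
ε/(3.7D) = 1.44×10^-4; √(3.17ν²L/(gD³h_f)) = 1.71×10^-4
Q = -0.965·0.001518·ln(3.147×10^-4) = 0.01181 m³/s
Check: V = 1.64 m/s, Re = 1.03×10^5, f = 0.02047, h_f = 46.2 m ≈ 46.0 m ✓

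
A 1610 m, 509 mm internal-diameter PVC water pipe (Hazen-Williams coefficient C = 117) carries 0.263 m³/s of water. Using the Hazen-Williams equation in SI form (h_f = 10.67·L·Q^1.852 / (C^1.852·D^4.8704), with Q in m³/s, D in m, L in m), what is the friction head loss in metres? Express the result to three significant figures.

h_f = 10.67·1610·0.263^1.852 / (117^1.852·0.509^4.8704) = 5.739 m

h_f ≈ 5.74 m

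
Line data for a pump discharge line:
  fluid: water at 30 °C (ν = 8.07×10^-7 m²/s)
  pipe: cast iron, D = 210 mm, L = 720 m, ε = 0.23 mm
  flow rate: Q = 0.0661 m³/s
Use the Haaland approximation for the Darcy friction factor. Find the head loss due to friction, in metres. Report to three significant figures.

h_f ≈ 13.1 m

V = 4Q/(πD²) = 4·0.0661/(π·0.210²) = 1.908 m/s
Re = VD/ν = 1.908·0.210/8.07×10^-7 = 4.97×10^5 → turbulent
ε/D = 0.23/210 = 0.00110
Haaland: f = 0.02061
h_f = f(L/D)V²/(2g) = 0.02061·(720/0.210)·1.908²/(2·9.81) = 13.12 m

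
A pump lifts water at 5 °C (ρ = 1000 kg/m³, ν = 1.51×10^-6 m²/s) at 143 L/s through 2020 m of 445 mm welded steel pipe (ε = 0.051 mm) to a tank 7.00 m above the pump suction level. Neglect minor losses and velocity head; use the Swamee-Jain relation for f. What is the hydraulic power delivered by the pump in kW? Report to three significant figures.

P_hyd ≈ 14.2 kW

V = 4Q/(πD²) = 0.9194 m/s; Re = 2.71×10^5; ε/D = 1.15×10^-4; f = 0.01579
h_f = f(L/D)V²/2g = 3.089 m
Total head H = z + h_f = 7.00 + 3.089 = 10.09 m
P_hyd = ρgQH = 1000·9.81·0.143·10.09 = 14.15 kW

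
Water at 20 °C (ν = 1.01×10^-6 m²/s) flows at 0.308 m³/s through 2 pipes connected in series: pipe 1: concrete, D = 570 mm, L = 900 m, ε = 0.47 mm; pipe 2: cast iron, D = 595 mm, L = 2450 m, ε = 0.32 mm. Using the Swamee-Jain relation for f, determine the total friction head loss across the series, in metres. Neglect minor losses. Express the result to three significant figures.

H ≈ 6.85 m

Pipe 1: V = 1.207 m/s, Re = 6.81×10^5, ε/D = 8.25×10^-4, f = 0.01936, h_1 = f(L/D)V²/2g = 2.270 m
Pipe 2: V = 1.108 m/s, Re = 6.53×10^5, ε/D = 5.38×10^-4, f = 0.01780, h_2 = f(L/D)V²/2g = 4.584 m
Series → Q common, losses add: H = Σh = 6.855 m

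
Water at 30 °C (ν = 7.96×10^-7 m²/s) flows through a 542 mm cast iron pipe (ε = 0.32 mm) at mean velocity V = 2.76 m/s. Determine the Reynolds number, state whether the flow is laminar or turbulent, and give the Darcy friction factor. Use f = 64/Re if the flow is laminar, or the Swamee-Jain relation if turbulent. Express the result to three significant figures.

Re = VD/ν = 2.760·0.542/7.96×10^-7 = 1.88×10^6
Re > 4000 → turbulent; ε/D = 5.90×10^-4
Swamee-Jain: f = 0.01765

Re ≈ 1.88×10^6; turbulent; f ≈ 0.0177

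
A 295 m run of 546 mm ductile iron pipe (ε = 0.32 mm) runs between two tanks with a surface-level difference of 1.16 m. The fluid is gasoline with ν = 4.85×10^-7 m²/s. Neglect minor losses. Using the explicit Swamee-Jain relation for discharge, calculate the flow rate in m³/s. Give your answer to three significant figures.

Swamee-Jain (Type II): Q = -0.965·√(gD⁵h_f/L)·ln[ε/(3.7D) + √(3.17ν²L/(gD³h_f))]
√(gD⁵h_f/L) = √(9.81·0.546⁵·1.16/295) = 0.04326
ε/(3.7D) = 1.58×10^-4; √(3.17ν²L/(gD³h_f)) = 1.09×10^-5
Q = -0.965·0.04326·ln(1.693×10^-4) = 0.3626 m³/s
Check: V = 1.55 m/s, Re = 1.74×10^6, f = 0.01765, h_f = 1.17 m ≈ 1.16 m ✓

Q ≈ 0.363 m³/s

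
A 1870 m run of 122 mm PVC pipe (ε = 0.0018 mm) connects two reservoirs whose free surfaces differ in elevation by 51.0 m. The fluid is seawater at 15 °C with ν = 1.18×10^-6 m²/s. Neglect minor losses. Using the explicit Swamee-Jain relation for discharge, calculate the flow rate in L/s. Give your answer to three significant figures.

Swamee-Jain (Type II): Q = -0.965·√(gD⁵h_f/L)·ln[ε/(3.7D) + √(3.17ν²L/(gD³h_f))]
√(gD⁵h_f/L) = √(9.81·0.122⁵·51.0/1870) = 0.002689
ε/(3.7D) = 3.99×10^-6; √(3.17ν²L/(gD³h_f)) = 9.53×10^-5
Q = -0.965·0.002689·ln(9.931×10^-5) = 0.02392 m³/s
Check: V = 2.05 m/s, Re = 2.12×10^5, f = 0.01550, h_f = 50.7 m ≈ 51.0 m ✓

Q ≈ 23.9 L/s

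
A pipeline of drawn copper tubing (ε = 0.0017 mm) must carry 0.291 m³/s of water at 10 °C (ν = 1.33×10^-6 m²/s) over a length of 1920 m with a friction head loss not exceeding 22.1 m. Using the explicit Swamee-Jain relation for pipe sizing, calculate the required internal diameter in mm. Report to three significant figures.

Swamee-Jain (Type III): D = 0.66·[ε^1.25·(LQ²/(gh_f))^4.75 + ν·Q^9.4·(L/(gh_f))^5.2]^0.04
LQ²/(gh_f) = 0.7499; L/(gh_f) = 8.856
Term 1 = ε^1.25·(…)^4.75 = 1.56×10^-8; Term 2 = ν·Q^9.4·(…)^5.2 = 1.02×10^-6
D = 0.66·(1.56×10^-8 + 1.02×10^-6)^0.04 = 0.3804 m = 380 mm
Check: V = 2.56 m/s, Re = 7.32×10^5, f = 0.01233, h_f = 20.8 m ≈ 22.1 m ✓

D ≈ 380 mm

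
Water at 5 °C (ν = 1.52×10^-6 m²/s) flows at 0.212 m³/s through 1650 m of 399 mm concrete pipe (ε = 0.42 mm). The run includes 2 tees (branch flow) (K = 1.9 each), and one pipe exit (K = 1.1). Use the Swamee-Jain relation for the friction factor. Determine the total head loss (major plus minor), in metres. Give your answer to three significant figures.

H_L ≈ 13.2 m

V = 4Q/(πD²) = 1.696 m/s; V²/2g = 0.1465 m
Re = 4.45×10^5, ε/D = 0.00105 → f = 0.02065 (Swamee-Jain)
Major: h_f = f(L/D)·V²/2g = 0.02065·4135·0.1465 = 12.51 m
Minor: ΣK = 4.90; h_m = ΣK·V²/2g = 0.7180 m
Total H_L = 12.51 + 0.7180 = 13.23 m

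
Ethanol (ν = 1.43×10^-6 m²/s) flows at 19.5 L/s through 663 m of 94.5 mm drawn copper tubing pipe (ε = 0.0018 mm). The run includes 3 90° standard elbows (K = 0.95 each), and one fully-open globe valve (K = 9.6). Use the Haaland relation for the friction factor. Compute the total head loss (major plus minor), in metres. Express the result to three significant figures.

H_L ≈ 48.8 m

V = 4Q/(πD²) = 2.780 m/s; V²/2g = 0.3940 m
Re = 1.84×10^5, ε/D = 1.90×10^-5 → f = 0.01587 (Haaland)
Major: h_f = f(L/D)·V²/2g = 0.01587·7016·0.3940 = 43.87 m
Minor: ΣK = 12.4; h_m = ΣK·V²/2g = 4.905 m
Total H_L = 43.87 + 4.905 = 48.77 m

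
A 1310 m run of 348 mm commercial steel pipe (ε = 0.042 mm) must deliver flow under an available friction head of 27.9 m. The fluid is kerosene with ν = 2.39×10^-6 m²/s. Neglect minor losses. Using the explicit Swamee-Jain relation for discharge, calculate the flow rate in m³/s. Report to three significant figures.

Swamee-Jain (Type II): Q = -0.965·√(gD⁵h_f/L)·ln[ε/(3.7D) + √(3.17ν²L/(gD³h_f))]
√(gD⁵h_f/L) = √(9.81·0.348⁵·27.9/1310) = 0.03265
ε/(3.7D) = 3.26×10^-5; √(3.17ν²L/(gD³h_f)) = 4.53×10^-5
Q = -0.965·0.03265·ln(7.797×10^-5) = 0.2981 m³/s
Check: V = 3.13 m/s, Re = 4.56×10^5, f = 0.01485, h_f = 28.0 m ≈ 27.9 m ✓

Q ≈ 0.298 m³/s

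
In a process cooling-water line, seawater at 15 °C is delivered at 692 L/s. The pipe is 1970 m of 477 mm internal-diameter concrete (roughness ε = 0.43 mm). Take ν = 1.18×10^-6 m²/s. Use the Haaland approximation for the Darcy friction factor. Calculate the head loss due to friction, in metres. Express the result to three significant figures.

h_f ≈ 61.1 m

V = 4Q/(πD²) = 4·0.692/(π·0.477²) = 3.872 m/s
Re = VD/ν = 3.872·0.477/1.18×10^-6 = 1.57×10^6 → turbulent
ε/D = 0.43/477 = 9.01×10^-4
Haaland: f = 0.01937
h_f = f(L/D)V²/(2g) = 0.01937·(1970/0.477)·3.872²/(2·9.81) = 61.15 m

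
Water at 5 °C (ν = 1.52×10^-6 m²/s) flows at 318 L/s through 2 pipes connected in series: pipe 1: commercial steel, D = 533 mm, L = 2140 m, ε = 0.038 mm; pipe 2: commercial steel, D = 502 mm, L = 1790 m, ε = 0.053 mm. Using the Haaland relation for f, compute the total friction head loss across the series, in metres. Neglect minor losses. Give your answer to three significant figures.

H ≈ 12.5 m

Pipe 1: V = 1.425 m/s, Re = 5.00×10^5, ε/D = 7.13×10^-5, f = 0.01393, h_1 = f(L/D)V²/2g = 5.791 m
Pipe 2: V = 1.607 m/s, Re = 5.31×10^5, ε/D = 1.06×10^-4, f = 0.01423, h_2 = f(L/D)V²/2g = 6.677 m
Series → Q common, losses add: H = Σh = 12.47 m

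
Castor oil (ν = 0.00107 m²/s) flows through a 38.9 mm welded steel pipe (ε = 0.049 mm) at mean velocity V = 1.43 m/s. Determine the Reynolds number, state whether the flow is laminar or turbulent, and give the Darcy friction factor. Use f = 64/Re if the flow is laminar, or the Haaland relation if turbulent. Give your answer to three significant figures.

Re ≈ 52.0; laminar; f = 64/Re ≈ 1.23

Re = VD/ν = 1.430·0.0389/0.00107 = 52.0
Re < 2300 → laminar → f = 64/Re = 1.231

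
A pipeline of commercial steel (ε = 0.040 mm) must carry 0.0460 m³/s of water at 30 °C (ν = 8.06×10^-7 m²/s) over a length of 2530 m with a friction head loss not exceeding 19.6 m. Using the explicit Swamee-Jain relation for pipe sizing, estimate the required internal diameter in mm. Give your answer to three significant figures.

Swamee-Jain (Type III): D = 0.66·[ε^1.25·(LQ²/(gh_f))^4.75 + ν·Q^9.4·(L/(gh_f))^5.2]^0.04
LQ²/(gh_f) = 0.02784; L/(gh_f) = 13.16
Term 1 = ε^1.25·(…)^4.75 = 1.30×10^-13; Term 2 = ν·Q^9.4·(…)^5.2 = 1.43×10^-13
D = 0.66·(1.30×10^-13 + 1.43×10^-13)^0.04 = 0.2075 m = 208 mm
Check: V = 1.36 m/s, Re = 3.50×10^5, f = 0.01598, h_f = 18.4 m ≈ 19.6 m ✓

D ≈ 208 mm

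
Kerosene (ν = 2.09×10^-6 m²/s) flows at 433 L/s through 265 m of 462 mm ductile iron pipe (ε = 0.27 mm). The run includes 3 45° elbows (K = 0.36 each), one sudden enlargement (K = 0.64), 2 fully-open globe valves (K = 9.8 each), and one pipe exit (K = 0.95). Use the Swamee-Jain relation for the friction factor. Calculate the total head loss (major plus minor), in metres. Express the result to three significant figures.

V = 4Q/(πD²) = 2.583 m/s; V²/2g = 0.3400 m
Re = 5.71×10^5, ε/D = 5.84×10^-4 → f = 0.01818 (Swamee-Jain)
Major: h_f = f(L/D)·V²/2g = 0.01818·573.6·0.3400 = 3.546 m
Minor: ΣK = 22.3; h_m = ΣK·V²/2g = 7.573 m
Total H_L = 3.546 + 7.573 = 11.12 m

H_L ≈ 11.1 m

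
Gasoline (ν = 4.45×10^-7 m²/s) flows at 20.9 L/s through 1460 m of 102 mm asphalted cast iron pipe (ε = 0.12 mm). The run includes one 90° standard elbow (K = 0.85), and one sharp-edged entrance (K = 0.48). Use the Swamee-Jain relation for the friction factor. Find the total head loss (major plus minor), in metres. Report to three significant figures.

H_L ≈ 101 m

V = 4Q/(πD²) = 2.558 m/s; V²/2g = 0.3334 m
Re = 5.86×10^5, ε/D = 0.00118 → f = 0.02101 (Swamee-Jain)
Major: h_f = f(L/D)·V²/2g = 0.02101·14314·0.3334 = 100.3 m
Minor: ΣK = 1.33; h_m = ΣK·V²/2g = 0.4435 m
Total H_L = 100.3 + 0.4435 = 100.7 m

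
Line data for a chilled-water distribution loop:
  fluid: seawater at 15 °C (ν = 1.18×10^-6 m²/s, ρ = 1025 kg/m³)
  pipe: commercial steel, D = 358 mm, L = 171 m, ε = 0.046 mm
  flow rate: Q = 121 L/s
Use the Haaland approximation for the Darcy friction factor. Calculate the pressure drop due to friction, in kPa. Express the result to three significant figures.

Δp ≈ 5.34 kPa

V = 4Q/(πD²) = 4·0.121/(π·0.358²) = 1.202 m/s
Re = VD/ν = 1.202·0.358/1.18×10^-6 = 3.65×10^5 → turbulent
ε/D = 0.046/358 = 1.28×10^-4
Haaland: f = 0.01510
h_f = f(L/D)V²/(2g) = 0.01510·(171/0.358)·1.202²/(2·9.81) = 0.5312 m
Δp = ρg·h_f = 1025·9.81·0.5312 = 5.342 kPa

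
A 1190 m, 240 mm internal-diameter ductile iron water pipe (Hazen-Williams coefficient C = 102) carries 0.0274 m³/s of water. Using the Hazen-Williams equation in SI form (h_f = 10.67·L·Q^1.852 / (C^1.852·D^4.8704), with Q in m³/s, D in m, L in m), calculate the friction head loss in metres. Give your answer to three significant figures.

h_f = 10.67·1190·0.0274^1.852 / (102^1.852·0.240^4.8704) = 3.229 m

h_f ≈ 3.23 m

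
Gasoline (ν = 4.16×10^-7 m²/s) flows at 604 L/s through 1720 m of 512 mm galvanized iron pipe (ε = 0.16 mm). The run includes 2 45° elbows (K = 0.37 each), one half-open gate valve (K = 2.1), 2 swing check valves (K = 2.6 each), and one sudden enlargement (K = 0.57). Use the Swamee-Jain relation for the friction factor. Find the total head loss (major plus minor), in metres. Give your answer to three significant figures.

V = 4Q/(πD²) = 2.934 m/s; V²/2g = 0.4386 m
Re = 3.61×10^6, ε/D = 3.13×10^-4 → f = 0.01533 (Swamee-Jain)
Major: h_f = f(L/D)·V²/2g = 0.01533·3359·0.4386 = 22.60 m
Minor: ΣK = 8.61; h_m = ΣK·V²/2g = 3.777 m
Total H_L = 22.60 + 3.777 = 26.37 m

H_L ≈ 26.4 m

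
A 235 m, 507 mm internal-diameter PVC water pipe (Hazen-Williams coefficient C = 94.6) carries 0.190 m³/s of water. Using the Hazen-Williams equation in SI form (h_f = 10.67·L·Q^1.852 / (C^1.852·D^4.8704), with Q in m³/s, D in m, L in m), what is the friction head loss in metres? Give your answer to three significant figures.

h_f = 10.67·235·0.190^1.852 / (94.6^1.852·0.507^4.8704) = 0.6932 m

h_f ≈ 0.693 m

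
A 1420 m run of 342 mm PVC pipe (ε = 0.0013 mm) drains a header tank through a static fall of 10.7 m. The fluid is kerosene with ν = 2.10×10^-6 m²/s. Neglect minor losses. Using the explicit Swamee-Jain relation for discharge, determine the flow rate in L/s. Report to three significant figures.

Q ≈ 172 L/s

Swamee-Jain (Type II): Q = -0.965·√(gD⁵h_f/L)·ln[ε/(3.7D) + √(3.17ν²L/(gD³h_f))]
√(gD⁵h_f/L) = √(9.81·0.342⁵·10.7/1420) = 0.01860
ε/(3.7D) = 1.03×10^-6; √(3.17ν²L/(gD³h_f)) = 6.88×10^-5
Q = -0.965·0.01860·ln(6.979×10^-5) = 0.1717 m³/s
Check: V = 1.87 m/s, Re = 3.04×10^5, f = 0.01438, h_f = 10.6 m ≈ 10.7 m ✓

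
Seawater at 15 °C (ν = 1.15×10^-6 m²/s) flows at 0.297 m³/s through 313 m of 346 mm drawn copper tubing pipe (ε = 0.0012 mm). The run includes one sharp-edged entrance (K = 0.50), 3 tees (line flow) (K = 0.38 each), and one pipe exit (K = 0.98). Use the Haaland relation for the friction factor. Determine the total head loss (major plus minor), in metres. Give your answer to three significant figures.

H_L ≈ 6.73 m

V = 4Q/(πD²) = 3.159 m/s; V²/2g = 0.5085 m
Re = 9.50×10^5, ε/D = 3.47×10^-6 → f = 0.01174 (Haaland)
Major: h_f = f(L/D)·V²/2g = 0.01174·904.6·0.5085 = 5.402 m
Minor: ΣK = 2.62; h_m = ΣK·V²/2g = 1.332 m
Total H_L = 5.402 + 1.332 = 6.734 m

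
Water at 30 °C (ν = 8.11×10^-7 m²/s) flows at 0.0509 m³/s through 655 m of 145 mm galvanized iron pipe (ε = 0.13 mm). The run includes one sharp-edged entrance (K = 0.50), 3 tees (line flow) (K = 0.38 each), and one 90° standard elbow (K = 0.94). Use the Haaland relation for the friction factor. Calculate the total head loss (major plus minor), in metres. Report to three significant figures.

V = 4Q/(πD²) = 3.082 m/s; V²/2g = 0.4843 m
Re = 5.51×10^5, ε/D = 8.97×10^-4 → f = 0.01968 (Haaland)
Major: h_f = f(L/D)·V²/2g = 0.01968·4517·0.4843 = 43.04 m
Minor: ΣK = 2.58; h_m = ΣK·V²/2g = 1.249 m
Total H_L = 43.04 + 1.249 = 44.29 m

H_L ≈ 44.3 m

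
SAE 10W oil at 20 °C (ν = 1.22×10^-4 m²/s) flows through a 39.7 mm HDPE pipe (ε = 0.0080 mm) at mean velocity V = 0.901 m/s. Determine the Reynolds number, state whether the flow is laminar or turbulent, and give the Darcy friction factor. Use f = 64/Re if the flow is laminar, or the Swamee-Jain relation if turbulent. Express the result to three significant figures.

Re = VD/ν = 0.9010·0.0397/1.22×10^-4 = 293
Re < 2300 → laminar → f = 64/Re = 0.2183

Re ≈ 293; laminar; f = 64/Re ≈ 0.218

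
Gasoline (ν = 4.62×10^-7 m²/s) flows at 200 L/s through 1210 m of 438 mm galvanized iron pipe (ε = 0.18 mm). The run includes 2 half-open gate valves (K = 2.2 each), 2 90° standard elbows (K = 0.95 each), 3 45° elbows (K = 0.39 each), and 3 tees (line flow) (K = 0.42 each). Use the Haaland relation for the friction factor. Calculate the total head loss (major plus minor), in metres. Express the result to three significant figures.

H_L ≈ 4.86 m

V = 4Q/(πD²) = 1.327 m/s; V²/2g = 0.08980 m
Re = 1.26×10^6, ε/D = 4.11×10^-4 → f = 0.01643 (Haaland)
Major: h_f = f(L/D)·V²/2g = 0.01643·2763·0.08980 = 4.075 m
Minor: ΣK = 8.73; h_m = ΣK·V²/2g = 0.7840 m
Total H_L = 4.075 + 0.7840 = 4.859 m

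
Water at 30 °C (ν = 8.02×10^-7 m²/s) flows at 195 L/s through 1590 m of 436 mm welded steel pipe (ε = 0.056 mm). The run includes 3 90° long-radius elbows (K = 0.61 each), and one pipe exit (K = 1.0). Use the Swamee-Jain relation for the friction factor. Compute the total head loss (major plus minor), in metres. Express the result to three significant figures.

H_L ≈ 4.78 m

V = 4Q/(πD²) = 1.306 m/s; V²/2g = 0.08694 m
Re = 7.10×10^5, ε/D = 1.28×10^-4 → f = 0.01430 (Swamee-Jain)
Major: h_f = f(L/D)·V²/2g = 0.01430·3647·0.08694 = 4.533 m
Minor: ΣK = 2.83; h_m = ΣK·V²/2g = 0.2461 m
Total H_L = 4.533 + 0.2461 = 4.779 m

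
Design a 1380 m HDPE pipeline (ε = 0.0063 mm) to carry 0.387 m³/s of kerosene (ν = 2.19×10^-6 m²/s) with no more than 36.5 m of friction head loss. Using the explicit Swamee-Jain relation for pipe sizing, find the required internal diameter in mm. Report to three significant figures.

Swamee-Jain (Type III): D = 0.66·[ε^1.25·(LQ²/(gh_f))^4.75 + ν·Q^9.4·(L/(gh_f))^5.2]^0.04
LQ²/(gh_f) = 0.5772; L/(gh_f) = 3.854
Term 1 = ε^1.25·(…)^4.75 = 2.32×10^-8; Term 2 = ν·Q^9.4·(…)^5.2 = 3.25×10^-7
D = 0.66·(2.32×10^-8 + 3.25×10^-7)^0.04 = 0.3641 m = 364 mm
Check: V = 3.72 m/s, Re = 6.18×10^5, f = 0.01292, h_f = 34.5 m ≈ 36.5 m ✓

D ≈ 364 mm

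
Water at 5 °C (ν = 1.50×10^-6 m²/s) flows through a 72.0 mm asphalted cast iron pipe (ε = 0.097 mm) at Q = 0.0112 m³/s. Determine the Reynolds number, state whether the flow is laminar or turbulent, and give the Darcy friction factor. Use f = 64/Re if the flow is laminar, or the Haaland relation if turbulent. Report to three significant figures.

V = 4Q/(πD²) = 2.751 m/s
Re = VD/ν = 2.751·0.0720/1.50×10^-6 = 1.32×10^5
Re > 4000 → turbulent; ε/D = 0.00135
Haaland: f = 0.02268

Re ≈ 1.32×10^5; turbulent; f ≈ 0.0227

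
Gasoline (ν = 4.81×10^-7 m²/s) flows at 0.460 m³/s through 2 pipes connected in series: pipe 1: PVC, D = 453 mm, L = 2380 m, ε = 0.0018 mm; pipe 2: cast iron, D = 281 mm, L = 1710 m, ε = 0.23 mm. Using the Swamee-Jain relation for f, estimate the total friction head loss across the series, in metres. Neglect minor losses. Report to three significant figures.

Pipe 1: V = 2.854 m/s, Re = 2.69×10^6, ε/D = 3.97×10^-6, f = 0.01008, h_1 = f(L/D)V²/2g = 21.98 m
Pipe 2: V = 7.417 m/s, Re = 4.33×10^6, ε/D = 8.19×10^-4, f = 0.01883, h_2 = f(L/D)V²/2g = 321.4 m
Series → Q common, losses add: H = Σh = 343.4 m

H ≈ 343 m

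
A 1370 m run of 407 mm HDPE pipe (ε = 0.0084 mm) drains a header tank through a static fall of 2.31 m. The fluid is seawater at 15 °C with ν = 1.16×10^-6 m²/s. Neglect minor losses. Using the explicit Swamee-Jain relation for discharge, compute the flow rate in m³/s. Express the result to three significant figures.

Swamee-Jain (Type II): Q = -0.965·√(gD⁵h_f/L)·ln[ε/(3.7D) + √(3.17ν²L/(gD³h_f))]
√(gD⁵h_f/L) = √(9.81·0.407⁵·2.31/1370) = 0.01359
ε/(3.7D) = 5.58×10^-6; √(3.17ν²L/(gD³h_f)) = 6.18×10^-5
Q = -0.965·0.01359·ln(6.742×10^-5) = 0.1260 m³/s
Check: V = 0.968 m/s, Re = 3.40×10^5, f = 0.01430, h_f = 2.30 m ≈ 2.31 m ✓

Q ≈ 0.126 m³/s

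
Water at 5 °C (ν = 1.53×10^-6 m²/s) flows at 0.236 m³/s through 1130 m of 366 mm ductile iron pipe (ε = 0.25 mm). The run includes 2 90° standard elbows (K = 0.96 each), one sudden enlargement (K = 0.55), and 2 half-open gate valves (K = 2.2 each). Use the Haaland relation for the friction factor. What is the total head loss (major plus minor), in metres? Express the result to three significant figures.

V = 4Q/(πD²) = 2.243 m/s; V²/2g = 0.2565 m
Re = 5.37×10^5, ε/D = 6.83×10^-4 → f = 0.01861 (Haaland)
Major: h_f = f(L/D)·V²/2g = 0.01861·3087·0.2565 = 14.73 m
Minor: ΣK = 6.87; h_m = ΣK·V²/2g = 1.762 m
Total H_L = 14.73 + 1.762 = 16.49 m

H_L ≈ 16.5 m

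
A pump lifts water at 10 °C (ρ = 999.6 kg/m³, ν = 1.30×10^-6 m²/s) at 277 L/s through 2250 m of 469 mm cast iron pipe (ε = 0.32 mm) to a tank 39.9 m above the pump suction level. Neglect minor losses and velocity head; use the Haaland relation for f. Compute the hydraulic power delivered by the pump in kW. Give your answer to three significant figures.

P_hyd ≈ 140 kW

V = 4Q/(πD²) = 1.603 m/s; Re = 5.78×10^5; ε/D = 6.82×10^-4; f = 0.01856
h_f = f(L/D)V²/2g = 11.67 m
Total head H = z + h_f = 39.9 + 11.67 = 51.57 m
P_hyd = ρgQH = 999.6·9.81·0.277·51.57 = 140.1 kW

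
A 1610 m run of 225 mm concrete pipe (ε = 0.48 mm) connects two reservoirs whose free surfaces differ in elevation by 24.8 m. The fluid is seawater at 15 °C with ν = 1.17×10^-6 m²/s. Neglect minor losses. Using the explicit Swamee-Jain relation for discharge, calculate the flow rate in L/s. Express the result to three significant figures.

Swamee-Jain (Type II): Q = -0.965·√(gD⁵h_f/L)·ln[ε/(3.7D) + √(3.17ν²L/(gD³h_f))]
√(gD⁵h_f/L) = √(9.81·0.225⁵·24.8/1610) = 0.009335
ε/(3.7D) = 5.77×10^-4; √(3.17ν²L/(gD³h_f)) = 5.02×10^-5
Q = -0.965·0.009335·ln(6.268×10^-4) = 0.06643 m³/s
Check: V = 1.67 m/s, Re = 3.21×10^5, f = 0.02451, h_f = 25.0 m ≈ 24.8 m ✓

Q ≈ 66.4 L/s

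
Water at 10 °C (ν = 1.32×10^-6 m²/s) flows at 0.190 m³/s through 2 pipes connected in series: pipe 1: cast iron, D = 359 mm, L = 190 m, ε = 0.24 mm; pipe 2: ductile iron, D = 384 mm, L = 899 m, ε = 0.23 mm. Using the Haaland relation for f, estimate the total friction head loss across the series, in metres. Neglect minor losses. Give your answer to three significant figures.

H ≈ 7.61 m

Pipe 1: V = 1.877 m/s, Re = 5.10×10^5, ε/D = 6.69×10^-4, f = 0.01856, h_1 = f(L/D)V²/2g = 1.764 m
Pipe 2: V = 1.641 m/s, Re = 4.77×10^5, ε/D = 5.99×10^-4, f = 0.01821, h_2 = f(L/D)V²/2g = 5.849 m
Series → Q common, losses add: H = Σh = 7.613 m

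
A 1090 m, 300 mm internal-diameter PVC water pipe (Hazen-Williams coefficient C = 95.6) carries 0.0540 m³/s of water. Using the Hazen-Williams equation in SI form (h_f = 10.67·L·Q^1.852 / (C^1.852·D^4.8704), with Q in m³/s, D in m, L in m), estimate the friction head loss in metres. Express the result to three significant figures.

h_f = 10.67·1090·0.0540^1.852 / (95.6^1.852·0.300^4.8704) = 3.952 m

h_f ≈ 3.95 m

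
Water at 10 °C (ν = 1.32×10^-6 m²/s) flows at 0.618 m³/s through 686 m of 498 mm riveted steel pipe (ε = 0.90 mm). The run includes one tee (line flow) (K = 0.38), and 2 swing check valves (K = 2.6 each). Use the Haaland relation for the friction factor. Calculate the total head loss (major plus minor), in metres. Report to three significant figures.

V = 4Q/(πD²) = 3.173 m/s; V²/2g = 0.5131 m
Re = 1.20×10^6, ε/D = 0.00181 → f = 0.02299 (Haaland)
Major: h_f = f(L/D)·V²/2g = 0.02299·1378·0.5131 = 16.25 m
Minor: ΣK = 5.58; h_m = ΣK·V²/2g = 2.863 m
Total H_L = 16.25 + 2.863 = 19.11 m

H_L ≈ 19.1 m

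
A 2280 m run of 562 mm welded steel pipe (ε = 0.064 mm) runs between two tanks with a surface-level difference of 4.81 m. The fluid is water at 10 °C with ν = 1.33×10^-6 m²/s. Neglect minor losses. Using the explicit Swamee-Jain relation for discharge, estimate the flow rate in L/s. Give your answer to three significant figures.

Q ≈ 315 L/s

Swamee-Jain (Type II): Q = -0.965·√(gD⁵h_f/L)·ln[ε/(3.7D) + √(3.17ν²L/(gD³h_f))]
√(gD⁵h_f/L) = √(9.81·0.562⁵·4.81/2280) = 0.03406
ε/(3.7D) = 3.08×10^-5; √(3.17ν²L/(gD³h_f)) = 3.91×10^-5
Q = -0.965·0.03406·ln(6.985×10^-5) = 0.3145 m³/s
Check: V = 1.27 m/s, Re = 5.36×10^5, f = 0.01452, h_f = 4.83 m ≈ 4.81 m ✓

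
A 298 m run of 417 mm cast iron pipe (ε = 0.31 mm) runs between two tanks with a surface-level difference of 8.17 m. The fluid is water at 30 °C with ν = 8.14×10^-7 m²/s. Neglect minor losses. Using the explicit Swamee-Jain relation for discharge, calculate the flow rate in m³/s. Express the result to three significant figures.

Q ≈ 0.476 m³/s

Swamee-Jain (Type II): Q = -0.965·√(gD⁵h_f/L)·ln[ε/(3.7D) + √(3.17ν²L/(gD³h_f))]
√(gD⁵h_f/L) = √(9.81·0.417⁵·8.17/298) = 0.05823
ε/(3.7D) = 2.01×10^-4; √(3.17ν²L/(gD³h_f)) = 1.04×10^-5
Q = -0.965·0.05823·ln(2.113×10^-4) = 0.4755 m³/s
Check: V = 3.48 m/s, Re = 1.78×10^6, f = 0.01858, h_f = 8.20 m ≈ 8.17 m ✓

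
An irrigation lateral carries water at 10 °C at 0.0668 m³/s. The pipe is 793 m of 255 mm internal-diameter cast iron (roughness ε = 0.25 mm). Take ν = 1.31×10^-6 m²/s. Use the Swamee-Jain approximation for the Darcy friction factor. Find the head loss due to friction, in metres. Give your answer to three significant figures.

h_f ≈ 5.65 m

V = 4Q/(πD²) = 4·0.0668/(π·0.255²) = 1.308 m/s
Re = VD/ν = 1.308·0.255/1.31×10^-6 = 2.55×10^5 → turbulent
ε/D = 0.25/255 = 9.80×10^-4
Swamee-Jain: f = 0.02083
h_f = f(L/D)V²/(2g) = 0.02083·(793/0.255)·1.308²/(2·9.81) = 5.648 m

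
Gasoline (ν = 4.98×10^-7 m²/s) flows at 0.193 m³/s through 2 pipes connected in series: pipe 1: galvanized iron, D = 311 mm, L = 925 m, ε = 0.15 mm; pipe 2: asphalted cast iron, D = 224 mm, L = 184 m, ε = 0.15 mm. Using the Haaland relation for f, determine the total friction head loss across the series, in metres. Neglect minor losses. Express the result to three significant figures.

H ≈ 34.7 m

Pipe 1: V = 2.541 m/s, Re = 1.59×10^6, ε/D = 4.82×10^-4, f = 0.01689, h_1 = f(L/D)V²/2g = 16.53 m
Pipe 2: V = 4.897 m/s, Re = 2.20×10^6, ε/D = 6.70×10^-4, f = 0.01805, h_2 = f(L/D)V²/2g = 18.13 m
Series → Q common, losses add: H = Σh = 34.65 m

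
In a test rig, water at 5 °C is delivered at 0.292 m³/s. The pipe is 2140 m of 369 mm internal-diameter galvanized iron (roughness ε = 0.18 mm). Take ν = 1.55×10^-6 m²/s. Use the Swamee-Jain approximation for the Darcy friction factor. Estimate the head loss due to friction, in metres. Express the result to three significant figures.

h_f ≈ 38.5 m

V = 4Q/(πD²) = 4·0.292/(π·0.369²) = 2.730 m/s
Re = VD/ν = 2.730·0.369/1.55×10^-6 = 6.50×10^5 → turbulent
ε/D = 0.18/369 = 4.88×10^-4
Swamee-Jain: f = 0.01749
h_f = f(L/D)V²/(2g) = 0.01749·(2140/0.369)·2.730²/(2·9.81) = 38.54 m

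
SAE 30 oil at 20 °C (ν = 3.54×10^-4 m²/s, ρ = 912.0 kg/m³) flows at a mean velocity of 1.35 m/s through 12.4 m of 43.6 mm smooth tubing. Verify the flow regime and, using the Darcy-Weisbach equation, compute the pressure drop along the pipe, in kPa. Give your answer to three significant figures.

Δp ≈ 91.0 kPa

Re = VD/ν = 1.35·0.04360/3.54×10^-4 = 166 → laminar (Re < 2300)
f = 64/Re = 0.3849
h_f = f(L/D)V²/(2g) = 0.3849·(12.4/0.04360)·1.35²/(2·9.81) = 10.17 m
Δp = ρg·h_f = 912.0·9.81·10.17 = 90.98 kPa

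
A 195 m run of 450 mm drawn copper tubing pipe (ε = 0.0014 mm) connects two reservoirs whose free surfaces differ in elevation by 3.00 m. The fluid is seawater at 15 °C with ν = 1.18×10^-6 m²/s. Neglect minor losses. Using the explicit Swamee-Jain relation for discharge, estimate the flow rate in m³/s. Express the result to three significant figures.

Q ≈ 0.554 m³/s

Swamee-Jain (Type II): Q = -0.965·√(gD⁵h_f/L)·ln[ε/(3.7D) + √(3.17ν²L/(gD³h_f))]
√(gD⁵h_f/L) = √(9.81·0.450⁵·3.00/195) = 0.05277
ε/(3.7D) = 8.41×10^-7; √(3.17ν²L/(gD³h_f)) = 1.79×10^-5
Q = -0.965·0.05277·ln(1.876×10^-5) = 0.5543 m³/s
Check: V = 3.49 m/s, Re = 1.33×10^6, f = 0.01116, h_f = 2.99 m ≈ 3.00 m ✓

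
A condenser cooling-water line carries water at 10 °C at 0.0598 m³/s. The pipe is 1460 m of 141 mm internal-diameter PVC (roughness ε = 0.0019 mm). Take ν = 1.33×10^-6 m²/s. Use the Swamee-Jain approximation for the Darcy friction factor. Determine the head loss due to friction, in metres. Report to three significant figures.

h_f ≈ 107 m

V = 4Q/(πD²) = 4·0.0598/(π·0.141²) = 3.830 m/s
Re = VD/ν = 3.830·0.141/1.33×10^-6 = 4.06×10^5 → turbulent
ε/D = 0.0019/141 = 1.35×10^-5
Swamee-Jain: f = 0.01378
h_f = f(L/D)V²/(2g) = 0.01378·(1460/0.141)·3.830²/(2·9.81) = 106.7 m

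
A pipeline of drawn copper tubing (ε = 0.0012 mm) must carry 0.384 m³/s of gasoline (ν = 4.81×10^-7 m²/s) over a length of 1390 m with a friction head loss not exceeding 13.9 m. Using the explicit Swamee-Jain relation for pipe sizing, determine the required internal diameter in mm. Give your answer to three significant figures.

Swamee-Jain (Type III): D = 0.66·[ε^1.25·(LQ²/(gh_f))^4.75 + ν·Q^9.4·(L/(gh_f))^5.2]^0.04
LQ²/(gh_f) = 1.503; L/(gh_f) = 10.19
Term 1 = ε^1.25·(…)^4.75 = 2.75×10^-7; Term 2 = ν·Q^9.4·(…)^5.2 = 1.04×10^-5
D = 0.66·(2.75×10^-7 + 1.04×10^-5)^0.04 = 0.4176 m = 418 mm
Check: V = 2.80 m/s, Re = 2.43×10^6, f = 0.01017, h_f = 13.6 m ≈ 13.9 m ✓

D ≈ 418 mm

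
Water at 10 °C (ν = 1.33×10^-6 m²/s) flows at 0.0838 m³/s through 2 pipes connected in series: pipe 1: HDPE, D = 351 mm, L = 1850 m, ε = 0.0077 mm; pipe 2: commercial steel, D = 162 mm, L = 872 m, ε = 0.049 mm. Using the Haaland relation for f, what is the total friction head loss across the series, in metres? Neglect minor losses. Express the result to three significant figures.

Pipe 1: V = 0.8660 m/s, Re = 2.29×10^5, ε/D = 2.19×10^-5, f = 0.01525, h_1 = f(L/D)V²/2g = 3.074 m
Pipe 2: V = 4.066 m/s, Re = 4.95×10^5, ε/D = 3.02×10^-4, f = 0.01618, h_2 = f(L/D)V²/2g = 73.39 m
Series → Q common, losses add: H = Σh = 76.47 m

H ≈ 76.5 m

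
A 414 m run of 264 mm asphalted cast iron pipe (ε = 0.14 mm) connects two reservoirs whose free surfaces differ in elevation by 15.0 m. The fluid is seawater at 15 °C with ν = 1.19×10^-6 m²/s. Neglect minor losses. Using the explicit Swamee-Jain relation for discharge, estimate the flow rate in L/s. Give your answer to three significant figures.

Swamee-Jain (Type II): Q = -0.965·√(gD⁵h_f/L)·ln[ε/(3.7D) + √(3.17ν²L/(gD³h_f))]
√(gD⁵h_f/L) = √(9.81·0.264⁵·15.0/414) = 0.02135
ε/(3.7D) = 1.43×10^-4; √(3.17ν²L/(gD³h_f)) = 2.62×10^-5
Q = -0.965·0.02135·ln(1.695×10^-4) = 0.1789 m³/s
Check: V = 3.27 m/s, Re = 7.25×10^5, f = 0.01768, h_f = 15.1 m ≈ 15.0 m ✓

Q ≈ 179 L/s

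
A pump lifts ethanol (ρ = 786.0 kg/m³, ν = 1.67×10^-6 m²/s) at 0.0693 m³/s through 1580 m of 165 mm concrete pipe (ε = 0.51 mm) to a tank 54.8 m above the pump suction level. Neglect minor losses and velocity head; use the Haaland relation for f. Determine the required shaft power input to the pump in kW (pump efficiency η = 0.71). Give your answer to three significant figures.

V = 4Q/(πD²) = 3.241 m/s; Re = 3.20×10^5; ε/D = 0.00309; f = 0.02681
h_f = f(L/D)V²/2g = 137.4 m
Total head H = z + h_f = 54.8 + 137.4 = 192.2 m
P_hyd = ρgQH = 786.0·9.81·0.0693·192.2 = 102.7 kW
P_shaft = P_hyd/η = 102.7/0.71 = 144.7 kW

P_shaft ≈ 145 kW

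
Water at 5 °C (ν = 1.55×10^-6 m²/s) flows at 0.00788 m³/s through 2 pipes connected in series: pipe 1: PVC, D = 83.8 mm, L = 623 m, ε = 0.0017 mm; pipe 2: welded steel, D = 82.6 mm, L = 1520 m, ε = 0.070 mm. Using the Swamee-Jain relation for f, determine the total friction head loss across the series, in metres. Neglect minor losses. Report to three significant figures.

H ≈ 60.1 m

Pipe 1: V = 1.429 m/s, Re = 7.72×10^4, ε/D = 2.03×10^-5, f = 0.01897, h_1 = f(L/D)V²/2g = 14.68 m
Pipe 2: V = 1.471 m/s, Re = 7.84×10^4, ε/D = 8.47×10^-4, f = 0.02238, h_2 = f(L/D)V²/2g = 45.40 m
Series → Q common, losses add: H = Σh = 60.08 m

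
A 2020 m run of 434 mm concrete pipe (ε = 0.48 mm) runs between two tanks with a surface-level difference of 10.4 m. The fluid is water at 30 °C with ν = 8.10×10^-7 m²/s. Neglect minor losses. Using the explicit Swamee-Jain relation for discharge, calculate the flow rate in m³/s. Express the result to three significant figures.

Swamee-Jain (Type II): Q = -0.965·√(gD⁵h_f/L)·ln[ε/(3.7D) + √(3.17ν²L/(gD³h_f))]
√(gD⁵h_f/L) = √(9.81·0.434⁵·10.4/2020) = 0.02789
ε/(3.7D) = 2.99×10^-4; √(3.17ν²L/(gD³h_f)) = 2.24×10^-5
Q = -0.965·0.02789·ln(3.214×10^-4) = 0.2164 m³/s
Check: V = 1.46 m/s, Re = 7.84×10^5, f = 0.02058, h_f = 10.5 m ≈ 10.4 m ✓

Q ≈ 0.216 m³/s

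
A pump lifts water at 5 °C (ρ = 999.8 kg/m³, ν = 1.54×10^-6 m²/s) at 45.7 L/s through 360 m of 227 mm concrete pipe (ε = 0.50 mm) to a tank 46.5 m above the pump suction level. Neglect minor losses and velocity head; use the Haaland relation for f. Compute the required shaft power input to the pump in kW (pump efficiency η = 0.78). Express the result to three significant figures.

P_shaft ≈ 28.2 kW

V = 4Q/(πD²) = 1.129 m/s; Re = 1.66×10^5; ε/D = 0.00220; f = 0.02496
h_f = f(L/D)V²/2g = 2.573 m
Total head H = z + h_f = 46.5 + 2.573 = 49.07 m
P_hyd = ρgQH = 999.8·9.81·0.0457·49.07 = 22.00 kW
P_shaft = P_hyd/η = 22.00/0.78 = 28.20 kW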